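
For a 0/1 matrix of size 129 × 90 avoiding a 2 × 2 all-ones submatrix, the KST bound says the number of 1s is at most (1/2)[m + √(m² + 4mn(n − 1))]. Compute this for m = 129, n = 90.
z(129, 90; 2, 2) ≤ (1/2)[129 + √(129² + 4·129·90·89)] = (1/2)[129 + √4149801] = 1083.053

Kővári–Sós–Turán: let r_1, ..., r_129 be the row sums and z = Σ r_i the total number of 1s. Each pair of columns can share at most one row with both entries 1 (else a 2×2 all-ones block appears), so Σ_i C(r_i, 2) ≤ C(90, 2) = 4005. By convexity Σ_i C(r_i, 2) ≥ 129·C(z/129, 2) = z(z − 129)/(2·129), giving z² − 129z − 129·90·89 ≤ 0 and hence z ≤ (1/2)[129 + √(16641 + 4·1033290)] = (1/2)[129 + √4149801] ≈ (1/2)(129 + 2037.106) = 1083.053.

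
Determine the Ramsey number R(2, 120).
R(2, 120) = 120

R(2, k) = k for all k ≥ 2: in a 2-colouring of K_k, either some edge is red (a red K_2) or all edges are blue (a blue K_k). And K_{119} coloured all-blue has no blue K_120, so R(2, 120) > 119. Hence R(2, 120) = 120.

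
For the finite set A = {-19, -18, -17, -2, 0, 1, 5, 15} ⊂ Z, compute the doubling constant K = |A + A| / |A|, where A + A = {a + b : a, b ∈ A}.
K = |A + A| / |A| = 30/8 = 15/4

Enumerate A + A = {a + b : a, b ∈ A}. With |A| = 8, there are |A|^2 = 64 ordered sum pairs; collecting distinct values, A + A = {-38, -37, -36, -35, -34, -21, -20, -19, -18, -17, -16, -14, -13, -12, -4, -3, -2, -1, 0, 1, 2, 3, 5, 6, 10, 13, 15, 16, 20, 30}, so |A + A| = 30. Thus K = 30/8 = 15/4. For comparison, the minimum possible |A + A| over all 8-element sets is 2·8 − 1 = 15 (so min K = 15/8), attained only by arithmetic progressions.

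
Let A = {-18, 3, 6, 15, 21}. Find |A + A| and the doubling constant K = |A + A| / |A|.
K = |A + A| / |A| = 15/5 = 3

Enumerate A + A = {a + b : a, b ∈ A}. With |A| = 5, there are |A|^2 = 25 ordered sum pairs; collecting distinct values, A + A = {-36, -15, -12, -3, 3, 6, 9, 12, 18, 21, 24, 27, 30, 36, 42}, so |A + A| = 15. Thus K = 15/5 = 3. For comparison, the minimum possible |A + A| over all 5-element sets is 2·5 − 1 = 9 (so min K = 9/5), attained only by arithmetic progressions.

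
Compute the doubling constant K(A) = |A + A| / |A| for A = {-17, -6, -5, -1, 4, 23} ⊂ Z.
K = |A + A| / |A| = 20/6 = 10/3

Enumerate A + A = {a + b : a, b ∈ A}. With |A| = 6, there are |A|^2 = 36 ordered sum pairs; collecting distinct values, A + A = {-34, -23, -22, -18, -13, -12, -11, -10, -7, -6, -2, -1, 3, 6, 8, 17, 18, 22, 27, 46}, so |A + A| = 20. Thus K = 20/6 = 10/3. For comparison, the minimum possible |A + A| over all 6-element sets is 2·6 − 1 = 11 (so min K = 11/6), attained only by arithmetic progressions.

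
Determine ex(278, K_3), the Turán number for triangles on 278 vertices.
ex(278, K_3) = ⌊278^2/4⌋ = 19321

Mantel (1907): a triangle-free graph on n vertices has at most ⌊n^2/4⌋ edges, with equality for the complete bipartite graph K_{⌊n/2⌋, ⌈n/2⌉}. For n = 278: ⌊278^2/4⌋ = ⌊77284/4⌋ = 19321. The extremal graph is K_{139, 139}, which has 139·139 = 19321 edges.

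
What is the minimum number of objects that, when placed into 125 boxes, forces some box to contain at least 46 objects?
n = (46 − 1)·125 + 1 = 5626

By the generalised pigeonhole principle, to guarantee some box contains ≥ r objects we need more than (r − 1) · k objects total. Threshold: n = (r − 1) · k + 1. With r = 46 and k = 125: n = 45 · 125 + 1 = 5625 + 1 = 5626. For n = 5625 = 45 · 125, we can put exactly 45 objects in every box, avoiding 46 in any single one — so 5626 is tight.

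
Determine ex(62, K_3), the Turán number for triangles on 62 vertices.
ex(62, K_3) = ⌊62^2/4⌋ = 961

Mantel (1907): a triangle-free graph on n vertices has at most ⌊n^2/4⌋ edges, with equality for the complete bipartite graph K_{⌊n/2⌋, ⌈n/2⌉}. For n = 62: ⌊62^2/4⌋ = ⌊3844/4⌋ = 961. The extremal graph is K_{31, 31}, which has 31·31 = 961 edges.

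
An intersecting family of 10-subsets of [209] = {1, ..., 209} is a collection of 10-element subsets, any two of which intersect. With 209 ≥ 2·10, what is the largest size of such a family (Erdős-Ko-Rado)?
max |F| = C(208, 9) = 1684982353074800

The Erdős-Ko-Rado theorem states: for n ≥ 2k, an intersecting family of k-subsets of an n-element set has size at most C(n − 1, k − 1), with equality for 'star' families {A ⊆ [n] : |A| = k, i ∈ A} (fix an element i). For n = 209, k = 10: C(208, 9) = 1684982353074800.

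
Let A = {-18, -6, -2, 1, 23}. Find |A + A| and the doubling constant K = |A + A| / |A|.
K = |A + A| / |A| = 15/5 = 3

Enumerate A + A = {a + b : a, b ∈ A}. With |A| = 5, there are |A|^2 = 25 ordered sum pairs; collecting distinct values, A + A = {-36, -24, -20, -17, -12, -8, -5, -4, -1, 2, 5, 17, 21, 24, 46}, so |A + A| = 15. Thus K = 15/5 = 3. For comparison, the minimum possible |A + A| over all 5-element sets is 2·5 − 1 = 9 (so min K = 9/5), attained only by arithmetic progressions.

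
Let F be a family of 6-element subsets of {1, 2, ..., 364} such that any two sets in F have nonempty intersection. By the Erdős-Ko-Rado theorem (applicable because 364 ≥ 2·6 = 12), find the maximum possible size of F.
max |F| = C(363, 5) = 51090258582

Erdős-Ko-Rado (1961): when n ≥ 2k, max |F| = C(n−1, k−1). The bound is attained by the star {A : i ∈ A} for any fixed i ∈ [n]. Here C(364−1, 6−1) = C(363, 5) = 51090258582.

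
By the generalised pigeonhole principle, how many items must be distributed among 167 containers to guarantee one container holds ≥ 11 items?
n = (11 − 1)·167 + 1 = 1671

By the generalised pigeonhole principle, to guarantee some box contains ≥ r objects we need more than (r − 1) · k objects total. Threshold: n = (r − 1) · k + 1. With r = 11 and k = 167: n = 10 · 167 + 1 = 1670 + 1 = 1671. For n = 1670 = 10 · 167, we can put exactly 10 objects in every box, avoiding 11 in any single one — so 1671 is tight.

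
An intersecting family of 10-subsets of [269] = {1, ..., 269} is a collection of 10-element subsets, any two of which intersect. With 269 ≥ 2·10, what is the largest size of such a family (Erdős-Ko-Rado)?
max |F| = C(268, 9) = 17158738478358620

The Erdős-Ko-Rado theorem states: for n ≥ 2k, an intersecting family of k-subsets of an n-element set has size at most C(n − 1, k − 1), with equality for 'star' families {A ⊆ [n] : |A| = k, i ∈ A} (fix an element i). For n = 269, k = 10: C(268, 9) = 17158738478358620.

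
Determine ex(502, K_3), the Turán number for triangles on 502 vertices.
ex(502, K_3) = ⌊502^2/4⌋ = 63001

Mantel (1907): a triangle-free graph on n vertices has at most ⌊n^2/4⌋ edges, with equality for the complete bipartite graph K_{⌊n/2⌋, ⌈n/2⌉}. For n = 502: ⌊502^2/4⌋ = ⌊252004/4⌋ = 63001. The extremal graph is K_{251, 251}, which has 251·251 = 63001 edges.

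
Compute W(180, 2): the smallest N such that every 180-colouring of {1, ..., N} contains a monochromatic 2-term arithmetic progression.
W(180, 2) = 180 + 1 = 181

A 2-term AP is any pair of integers, so a monochromatic 2-AP exists iff some colour is used at least twice. With 180 colours, the colouring i ↦ i on {1, ..., 180} uses each colour once, avoiding any monochromatic pair, so W(180, 2) > 180. For {1, ..., 181}, pigeonhole forces two integers of the same colour, which form a monochromatic 2-AP. Hence W(180, 2) = 181.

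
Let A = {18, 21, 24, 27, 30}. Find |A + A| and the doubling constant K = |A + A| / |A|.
K = |A + A| / |A| = 9/5

Enumerate A + A = {a + b : a, b ∈ A}. With |A| = 5, there are |A|^2 = 25 ordered sum pairs; collecting distinct values, A + A = {36, 39, 42, 45, 48, 51, 54, 57, 60}, so |A + A| = 9. Thus K = 9/5. Here |A + A| = 2|A| − 1 = 9, the minimum possible — so K = 9/5 is minimal, which holds iff A is an arithmetic progression.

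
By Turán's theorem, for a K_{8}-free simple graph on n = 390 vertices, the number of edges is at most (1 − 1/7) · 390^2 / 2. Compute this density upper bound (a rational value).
Turán density bound = (6/7) · 390^2/2 = 456300/7 ≈ 65185.7143

Turán's theorem: ex(n, K_{r+1}) is achieved by the complete r-partite Turán graph T(n, r) with parts as balanced as possible, and is at most (1 − 1/r) · n^2/2. For r = 7, n = 390: the density bound is (6/7) · 152100/2 = 456300/7 ≈ 65185.7143. The integer-valued extremum is e(T(390, 7)) = 65185, which is strictly less than the density bound 456300/7 since 7 ∤ 390 (the parts of T(390, 7) cannot all be equal).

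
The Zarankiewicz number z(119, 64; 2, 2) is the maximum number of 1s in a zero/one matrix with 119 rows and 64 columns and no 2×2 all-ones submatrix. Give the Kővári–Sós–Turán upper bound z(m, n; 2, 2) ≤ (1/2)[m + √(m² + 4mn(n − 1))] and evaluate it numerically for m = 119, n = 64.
z(119, 64; 2, 2) ≤ (1/2)[119 + √(119² + 4·119·64·63)] = (1/2)[119 + √1933393] = 754.7325

Kővári–Sós–Turán: let r_1, ..., r_119 be the row sums and z = Σ r_i the total number of 1s. Each pair of columns can share at most one row with both entries 1 (else a 2×2 all-ones block appears), so Σ_i C(r_i, 2) ≤ C(64, 2) = 2016. By convexity Σ_i C(r_i, 2) ≥ 119·C(z/119, 2) = z(z − 119)/(2·119), giving z² − 119z − 119·64·63 ≤ 0 and hence z ≤ (1/2)[119 + √(14161 + 4·479808)] = (1/2)[119 + √1933393] ≈ (1/2)(119 + 1390.465) = 754.7325.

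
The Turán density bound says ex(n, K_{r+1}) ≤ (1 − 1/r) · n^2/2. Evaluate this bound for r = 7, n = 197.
Turán density bound = (6/7) · 197^2/2 = 116427/7 ≈ 16632.4286

Turán's theorem: ex(n, K_{r+1}) is achieved by the complete r-partite Turán graph T(n, r) with parts as balanced as possible, and is at most (1 − 1/r) · n^2/2. For r = 7, n = 197: the density bound is (6/7) · 38809/2 = 116427/7 ≈ 16632.4286. The integer-valued extremum is e(T(197, 7)) = 16632, which is strictly less than the density bound 116427/7 since 7 ∤ 197 (the parts of T(197, 7) cannot all be equal).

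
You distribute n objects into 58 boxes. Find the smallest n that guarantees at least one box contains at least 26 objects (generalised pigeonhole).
n = (26 − 1)·58 + 1 = 1451

By the generalised pigeonhole principle, to guarantee some box contains ≥ r objects we need more than (r − 1) · k objects total. Threshold: n = (r − 1) · k + 1. With r = 26 and k = 58: n = 25 · 58 + 1 = 1450 + 1 = 1451. For n = 1450 = 25 · 58, we can put exactly 25 objects in every box, avoiding 26 in any single one — so 1451 is tight.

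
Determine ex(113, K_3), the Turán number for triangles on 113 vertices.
ex(113, K_3) = ⌊113^2/4⌋ = 3192

Mantel (1907): a triangle-free graph on n vertices has at most ⌊n^2/4⌋ edges, with equality for the complete bipartite graph K_{⌊n/2⌋, ⌈n/2⌉}. For n = 113: ⌊113^2/4⌋ = ⌊12769/4⌋ = 3192. The extremal graph is K_{56, 57}, which has 56·57 = 3192 edges.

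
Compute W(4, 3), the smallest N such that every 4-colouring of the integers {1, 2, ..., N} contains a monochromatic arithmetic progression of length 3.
W(4, 3) = 76

W(4, 3) = 76. The lower bound W(4, 3) > 75 comes from an explicit good 4-colouring of [1, 75]; the upper bound W(4, 3) ≤ 76 was verified by exhaustive search over 4-colourings of [1, 76].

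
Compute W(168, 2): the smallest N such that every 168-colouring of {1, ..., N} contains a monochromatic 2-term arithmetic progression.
W(168, 2) = 168 + 1 = 169

A 2-term AP is any pair of integers, so a monochromatic 2-AP exists iff some colour is used at least twice. With 168 colours, the colouring i ↦ i on {1, ..., 168} uses each colour once, avoiding any monochromatic pair, so W(168, 2) > 168. For {1, ..., 169}, pigeonhole forces two integers of the same colour, which form a monochromatic 2-AP. Hence W(168, 2) = 169.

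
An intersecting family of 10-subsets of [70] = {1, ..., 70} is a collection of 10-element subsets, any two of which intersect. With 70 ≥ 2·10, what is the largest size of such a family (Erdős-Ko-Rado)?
max |F| = C(69, 9) = 56672074888

Erdős-Ko-Rado (1961): when n ≥ 2k, max |F| = C(n−1, k−1). The bound is attained by the star {A : i ∈ A} for any fixed i ∈ [n]. Here C(70−1, 10−1) = C(69, 9) = 56672074888.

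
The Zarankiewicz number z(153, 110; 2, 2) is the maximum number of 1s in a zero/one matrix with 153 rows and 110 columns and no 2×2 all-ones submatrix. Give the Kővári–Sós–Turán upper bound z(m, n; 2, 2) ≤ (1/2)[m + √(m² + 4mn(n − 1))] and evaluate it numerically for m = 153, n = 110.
z(153, 110; 2, 2) ≤ (1/2)[153 + √(153² + 4·153·110·109)] = (1/2)[153 + √7361289] = 1433.0848

Kővári–Sós–Turán: let r_1, ..., r_153 be the row sums and z = Σ r_i the total number of 1s. Each pair of columns can share at most one row with both entries 1 (else a 2×2 all-ones block appears), so Σ_i C(r_i, 2) ≤ C(110, 2) = 5995. By convexity Σ_i C(r_i, 2) ≥ 153·C(z/153, 2) = z(z − 153)/(2·153), giving z² − 153z − 153·110·109 ≤ 0 and hence z ≤ (1/2)[153 + √(23409 + 4·1834470)] = (1/2)[153 + √7361289] ≈ (1/2)(153 + 2713.1695) = 1433.0848.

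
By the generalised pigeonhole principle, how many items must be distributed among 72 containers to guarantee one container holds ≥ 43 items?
n = (43 − 1)·72 + 1 = 3025

By the generalised pigeonhole principle, to guarantee some box contains ≥ r objects we need more than (r − 1) · k objects total. Threshold: n = (r − 1) · k + 1. With r = 43 and k = 72: n = 42 · 72 + 1 = 3024 + 1 = 3025. For n = 3024 = 42 · 72, we can put exactly 42 objects in every box, avoiding 43 in any single one — so 3025 is tight.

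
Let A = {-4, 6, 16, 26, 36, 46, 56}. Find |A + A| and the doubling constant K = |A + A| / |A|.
K = |A + A| / |A| = 13/7

Enumerate A + A = {a + b : a, b ∈ A}. With |A| = 7, there are |A|^2 = 49 ordered sum pairs; collecting distinct values, A + A = {-8, 2, 12, 22, 32, 42, 52, 62, 72, 82, 92, 102, 112}, so |A + A| = 13. Thus K = 13/7. Here |A + A| = 2|A| − 1 = 13, the minimum possible — so K = 13/7 is minimal, which holds iff A is an arithmetic progression.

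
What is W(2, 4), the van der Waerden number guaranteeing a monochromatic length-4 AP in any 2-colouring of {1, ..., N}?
W(2, 4) = 35

W(2, 4) = 35. The lower bound W(2, 4) > 34 comes from an explicit good 2-colouring of [1, 34]; the upper bound W(2, 4) ≤ 35 was verified by exhaustive search over 2-colourings of [1, 35].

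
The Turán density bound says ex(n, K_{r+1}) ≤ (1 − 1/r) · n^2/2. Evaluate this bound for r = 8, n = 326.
Turán density bound = (7/8) · 326^2/2 = 185983/4 ≈ 46495.75

Turán's theorem: ex(n, K_{r+1}) is achieved by the complete r-partite Turán graph T(n, r) with parts as balanced as possible, and is at most (1 − 1/r) · n^2/2. For r = 8, n = 326: the density bound is (7/8) · 106276/2 = 185983/4 ≈ 46495.75. The integer-valued extremum is e(T(326, 8)) = 46495, which is strictly less than the density bound 185983/4 since 8 ∤ 326 (the parts of T(326, 8) cannot all be equal).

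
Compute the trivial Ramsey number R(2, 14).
R(2, 14) = 14

R(2, k) = k for all k ≥ 2: in a 2-colouring of K_k, either some edge is red (a red K_2) or all edges are blue (a blue K_k). And K_{13} coloured all-blue has no blue K_14, so R(2, 14) > 13. Hence R(2, 14) = 14.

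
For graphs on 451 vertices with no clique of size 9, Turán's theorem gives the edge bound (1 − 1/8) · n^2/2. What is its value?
Turán density bound = (7/8) · 451^2/2 = 1423807/16 ≈ 88987.9375

Turán's theorem: ex(n, K_{r+1}) is achieved by the complete r-partite Turán graph T(n, r) with parts as balanced as possible, and is at most (1 − 1/r) · n^2/2. For r = 8, n = 451: the density bound is (7/8) · 203401/2 = 1423807/16 ≈ 88987.9375. The integer-valued extremum is e(T(451, 8)) = 88987, which is strictly less than the density bound 1423807/16 since 8 ∤ 451 (the parts of T(451, 8) cannot all be equal).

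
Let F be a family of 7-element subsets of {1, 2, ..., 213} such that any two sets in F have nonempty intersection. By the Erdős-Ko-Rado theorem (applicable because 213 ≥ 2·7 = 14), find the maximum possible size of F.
max |F| = C(212, 6) = 117404591304

Erdős-Ko-Rado (1961): when n ≥ 2k, max |F| = C(n−1, k−1). The bound is attained by the star {A : i ∈ A} for any fixed i ∈ [n]. Here C(213−1, 7−1) = C(212, 6) = 117404591304.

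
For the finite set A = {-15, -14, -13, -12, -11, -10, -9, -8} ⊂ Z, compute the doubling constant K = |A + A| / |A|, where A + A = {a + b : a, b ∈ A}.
K = |A + A| / |A| = 15/8

Enumerate A + A = {a + b : a, b ∈ A}. With |A| = 8, there are |A|^2 = 64 ordered sum pairs; collecting distinct values, A + A = {-30, -29, -28, -27, -26, -25, -24, -23, -22, -21, -20, -19, -18, -17, -16}, so |A + A| = 15. Thus K = 15/8. Here |A + A| = 2|A| − 1 = 15, the minimum possible — so K = 15/8 is minimal, which holds iff A is an arithmetic progression.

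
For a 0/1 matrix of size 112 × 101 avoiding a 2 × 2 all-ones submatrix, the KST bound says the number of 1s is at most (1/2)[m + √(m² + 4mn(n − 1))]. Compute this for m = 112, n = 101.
z(112, 101; 2, 2) ≤ (1/2)[112 + √(112² + 4·112·101·100)] = (1/2)[112 + √4537344] = 1121.0521

Kővári–Sós–Turán: let r_1, ..., r_112 be the row sums and z = Σ r_i the total number of 1s. Each pair of columns can share at most one row with both entries 1 (else a 2×2 all-ones block appears), so Σ_i C(r_i, 2) ≤ C(101, 2) = 5050. By convexity Σ_i C(r_i, 2) ≥ 112·C(z/112, 2) = z(z − 112)/(2·112), giving z² − 112z − 112·101·100 ≤ 0 and hence z ≤ (1/2)[112 + √(12544 + 4·1131200)] = (1/2)[112 + √4537344] ≈ (1/2)(112 + 2130.1042) = 1121.0521.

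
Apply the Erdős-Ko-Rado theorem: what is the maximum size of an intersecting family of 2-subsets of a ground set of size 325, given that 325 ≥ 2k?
max |F| = C(324, 1) = 324

Erdős-Ko-Rado (1961): when n ≥ 2k, max |F| = C(n−1, k−1). The bound is attained by the star {A : i ∈ A} for any fixed i ∈ [n]. Here C(325−1, 2−1) = C(324, 1) = 324.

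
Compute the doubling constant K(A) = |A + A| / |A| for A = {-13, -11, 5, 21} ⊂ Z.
K = |A + A| / |A| = 9/4

Enumerate A + A = {a + b : a, b ∈ A}. With |A| = 4, there are |A|^2 = 16 ordered sum pairs; collecting distinct values, A + A = {-26, -24, -22, -8, -6, 8, 10, 26, 42}, so |A + A| = 9. Thus K = 9/4. For comparison, the minimum possible |A + A| over all 4-element sets is 2·4 − 1 = 7 (so min K = 7/4), attained only by arithmetic progressions.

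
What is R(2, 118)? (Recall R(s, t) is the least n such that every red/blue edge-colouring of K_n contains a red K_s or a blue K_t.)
R(2, 118) = 118

R(2, k) = k for all k ≥ 2: in a 2-colouring of K_k, either some edge is red (a red K_2) or all edges are blue (a blue K_k). And K_{117} coloured all-blue has no blue K_118, so R(2, 118) > 117. Hence R(2, 118) = 118.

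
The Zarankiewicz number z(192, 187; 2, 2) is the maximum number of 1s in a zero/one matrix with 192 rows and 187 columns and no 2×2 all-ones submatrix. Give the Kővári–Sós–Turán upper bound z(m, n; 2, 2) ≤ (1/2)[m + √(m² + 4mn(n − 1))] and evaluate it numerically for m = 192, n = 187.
z(192, 187; 2, 2) ≤ (1/2)[192 + √(192² + 4·192·187·186)] = (1/2)[192 + √26749440] = 2681.993

Kővári–Sós–Turán: let r_1, ..., r_192 be the row sums and z = Σ r_i the total number of 1s. Each pair of columns can share at most one row with both entries 1 (else a 2×2 all-ones block appears), so Σ_i C(r_i, 2) ≤ C(187, 2) = 17391. By convexity Σ_i C(r_i, 2) ≥ 192·C(z/192, 2) = z(z − 192)/(2·192), giving z² − 192z − 192·187·186 ≤ 0 and hence z ≤ (1/2)[192 + √(36864 + 4·6678144)] = (1/2)[192 + √26749440] ≈ (1/2)(192 + 5171.9861) = 2681.993.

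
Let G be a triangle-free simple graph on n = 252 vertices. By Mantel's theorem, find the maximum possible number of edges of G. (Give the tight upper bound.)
ex(252, K_3) = ⌊252^2/4⌋ = 15876

Mantel (1907): a triangle-free graph on n vertices has at most ⌊n^2/4⌋ edges, with equality for the complete bipartite graph K_{⌊n/2⌋, ⌈n/2⌉}. For n = 252: ⌊252^2/4⌋ = ⌊63504/4⌋ = 15876. The extremal graph is K_{126, 126}, which has 126·126 = 15876 edges.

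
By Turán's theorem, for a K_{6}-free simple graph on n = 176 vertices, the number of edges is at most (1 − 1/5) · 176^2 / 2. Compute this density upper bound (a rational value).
Turán density bound = (4/5) · 176^2/2 = 61952/5 ≈ 12390.4

Turán's theorem: ex(n, K_{r+1}) is achieved by the complete r-partite Turán graph T(n, r) with parts as balanced as possible, and is at most (1 − 1/r) · n^2/2. For r = 5, n = 176: the density bound is (4/5) · 30976/2 = 61952/5 ≈ 12390.4. The integer-valued extremum is e(T(176, 5)) = 12390, which is strictly less than the density bound 61952/5 since 5 ∤ 176 (the parts of T(176, 5) cannot all be equal).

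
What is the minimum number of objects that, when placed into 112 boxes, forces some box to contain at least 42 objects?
n = (42 − 1)·112 + 1 = 4593

By the generalised pigeonhole principle, to guarantee some box contains ≥ r objects we need more than (r − 1) · k objects total. Threshold: n = (r − 1) · k + 1. With r = 42 and k = 112: n = 41 · 112 + 1 = 4592 + 1 = 4593. For n = 4592 = 41 · 112, we can put exactly 41 objects in every box, avoiding 42 in any single one — so 4593 is tight.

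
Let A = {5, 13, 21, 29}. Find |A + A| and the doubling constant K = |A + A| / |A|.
K = |A + A| / |A| = 7/4

Enumerate A + A = {a + b : a, b ∈ A}. With |A| = 4, there are |A|^2 = 16 ordered sum pairs; collecting distinct values, A + A = {10, 18, 26, 34, 42, 50, 58}, so |A + A| = 7. Thus K = 7/4. Here |A + A| = 2|A| − 1 = 7, the minimum possible — so K = 7/4 is minimal, which holds iff A is an arithmetic progression.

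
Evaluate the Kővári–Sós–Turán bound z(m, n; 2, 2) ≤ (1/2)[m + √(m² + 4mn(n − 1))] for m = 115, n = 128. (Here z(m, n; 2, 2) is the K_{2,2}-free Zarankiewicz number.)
z(115, 128; 2, 2) ≤ (1/2)[115 + √(115² + 4·115·128·127)] = (1/2)[115 + √7490985] = 1425.9832

Kővári–Sós–Turán: let r_1, ..., r_115 be the row sums and z = Σ r_i the total number of 1s. Each pair of columns can share at most one row with both entries 1 (else a 2×2 all-ones block appears), so Σ_i C(r_i, 2) ≤ C(128, 2) = 8128. By convexity Σ_i C(r_i, 2) ≥ 115·C(z/115, 2) = z(z − 115)/(2·115), giving z² − 115z − 115·128·127 ≤ 0 and hence z ≤ (1/2)[115 + √(13225 + 4·1869440)] = (1/2)[115 + √7490985] ≈ (1/2)(115 + 2736.9664) = 1425.9832.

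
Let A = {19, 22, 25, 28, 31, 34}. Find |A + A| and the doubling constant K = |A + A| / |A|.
K = |A + A| / |A| = 11/6

Enumerate A + A = {a + b : a, b ∈ A}. With |A| = 6, there are |A|^2 = 36 ordered sum pairs; collecting distinct values, A + A = {38, 41, 44, 47, 50, 53, 56, 59, 62, 65, 68}, so |A + A| = 11. Thus K = 11/6. Here |A + A| = 2|A| − 1 = 11, the minimum possible — so K = 11/6 is minimal, which holds iff A is an arithmetic progression.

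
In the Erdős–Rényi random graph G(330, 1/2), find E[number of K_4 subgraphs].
E[# K_4] = C(330, 4) · (1/2)^C(4, 2) = 485199330 / 2^6 = 242599665/32 = 7581239.53125

For each 4-subset S of vertices (there are C(330, 4) = 485199330 such S), let X_S = 1 if S induces a K_4 (all C(4, 2) = 6 edges present). Then P(X_S = 1) = (1/2)^6 = 1/64. By linearity of expectation, E[# K_4] = C(330, 4) · (1/2)^6 = 485199330 / 64 = 242599665/32 = 7581239.53125.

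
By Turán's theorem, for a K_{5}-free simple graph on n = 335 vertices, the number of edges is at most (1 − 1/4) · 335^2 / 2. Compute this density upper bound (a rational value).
Turán density bound = (3/4) · 335^2/2 = 336675/8 ≈ 42084.375

Turán's theorem: ex(n, K_{r+1}) is achieved by the complete r-partite Turán graph T(n, r) with parts as balanced as possible, and is at most (1 − 1/r) · n^2/2. For r = 4, n = 335: the density bound is (3/4) · 112225/2 = 336675/8 ≈ 42084.375. The integer-valued extremum is e(T(335, 4)) = 42084, which is strictly less than the density bound 336675/8 since 4 ∤ 335 (the parts of T(335, 4) cannot all be equal).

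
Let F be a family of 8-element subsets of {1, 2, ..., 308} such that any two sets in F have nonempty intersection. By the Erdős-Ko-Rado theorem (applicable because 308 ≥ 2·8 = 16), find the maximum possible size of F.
max |F| = C(307, 7) = 47601293640636

The Erdős-Ko-Rado theorem states: for n ≥ 2k, an intersecting family of k-subsets of an n-element set has size at most C(n − 1, k − 1), with equality for 'star' families {A ⊆ [n] : |A| = k, i ∈ A} (fix an element i). For n = 308, k = 8: C(307, 7) = 47601293640636.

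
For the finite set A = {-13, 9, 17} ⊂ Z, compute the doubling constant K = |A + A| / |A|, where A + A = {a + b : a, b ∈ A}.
K = |A + A| / |A| = 6/3 = 2

Enumerate A + A = {a + b : a, b ∈ A}. With |A| = 3, there are |A|^2 = 9 ordered sum pairs; collecting distinct values, A + A = {-26, -4, 4, 18, 26, 34}, so |A + A| = 6. Thus K = 6/3 = 2. For comparison, the minimum possible |A + A| over all 3-element sets is 2·3 − 1 = 5 (so min K = 5/3), attained only by arithmetic progressions.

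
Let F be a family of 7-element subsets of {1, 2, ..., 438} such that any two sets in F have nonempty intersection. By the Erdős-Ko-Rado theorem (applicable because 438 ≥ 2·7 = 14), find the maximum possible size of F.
max |F| = C(437, 6) = 9345145325544

Erdős-Ko-Rado (1961): when n ≥ 2k, max |F| = C(n−1, k−1). The bound is attained by the star {A : i ∈ A} for any fixed i ∈ [n]. Here C(438−1, 7−1) = C(437, 6) = 9345145325544.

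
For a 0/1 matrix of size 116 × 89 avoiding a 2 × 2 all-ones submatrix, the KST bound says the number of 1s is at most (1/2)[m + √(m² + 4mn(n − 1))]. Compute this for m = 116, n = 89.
z(116, 89; 2, 2) ≤ (1/2)[116 + √(116² + 4·116·89·88)] = (1/2)[116 + √3647504] = 1012.922

Kővári–Sós–Turán: let r_1, ..., r_116 be the row sums and z = Σ r_i the total number of 1s. Each pair of columns can share at most one row with both entries 1 (else a 2×2 all-ones block appears), so Σ_i C(r_i, 2) ≤ C(89, 2) = 3916. By convexity Σ_i C(r_i, 2) ≥ 116·C(z/116, 2) = z(z − 116)/(2·116), giving z² − 116z − 116·89·88 ≤ 0 and hence z ≤ (1/2)[116 + √(13456 + 4·908512)] = (1/2)[116 + √3647504] ≈ (1/2)(116 + 1909.844) = 1012.922.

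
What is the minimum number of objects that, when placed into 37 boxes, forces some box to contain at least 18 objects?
n = (18 − 1)·37 + 1 = 630

By the generalised pigeonhole principle, to guarantee some box contains ≥ r objects we need more than (r − 1) · k objects total. Threshold: n = (r − 1) · k + 1. With r = 18 and k = 37: n = 17 · 37 + 1 = 629 + 1 = 630. For n = 629 = 17 · 37, we can put exactly 17 objects in every box, avoiding 18 in any single one — so 630 is tight.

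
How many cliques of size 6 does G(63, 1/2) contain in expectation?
E[# K_6] = C(63, 6) · (1/2)^C(6, 2) = 67945521 / 2^15 ≈ 2073.532745

For each 6-subset S of vertices (there are C(63, 6) = 67945521 such S), let X_S = 1 if S induces a K_6 (all C(6, 2) = 15 edges present). Then P(X_S = 1) = (1/2)^15 = 1/32768. By linearity of expectation, E[# K_6] = C(63, 6) · (1/2)^15 = 67945521 / 32768 ≈ 2073.532745.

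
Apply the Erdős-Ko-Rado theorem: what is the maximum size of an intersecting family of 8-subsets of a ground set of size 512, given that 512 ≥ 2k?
max |F| = C(511, 7) = 1732175488355455

Erdős-Ko-Rado (1961): when n ≥ 2k, max |F| = C(n−1, k−1). The bound is attained by the star {A : i ∈ A} for any fixed i ∈ [n]. Here C(512−1, 8−1) = C(511, 7) = 1732175488355455.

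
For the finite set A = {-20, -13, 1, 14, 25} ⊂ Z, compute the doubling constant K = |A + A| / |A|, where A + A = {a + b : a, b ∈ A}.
K = |A + A| / |A| = 15/5 = 3

Enumerate A + A = {a + b : a, b ∈ A}. With |A| = 5, there are |A|^2 = 25 ordered sum pairs; collecting distinct values, A + A = {-40, -33, -26, -19, -12, -6, 1, 2, 5, 12, 15, 26, 28, 39, 50}, so |A + A| = 15. Thus K = 15/5 = 3. For comparison, the minimum possible |A + A| over all 5-element sets is 2·5 − 1 = 9 (so min K = 9/5), attained only by arithmetic progressions.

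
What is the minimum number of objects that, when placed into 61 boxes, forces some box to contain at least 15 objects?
n = (15 − 1)·61 + 1 = 855

By the generalised pigeonhole principle, to guarantee some box contains ≥ r objects we need more than (r − 1) · k objects total. Threshold: n = (r − 1) · k + 1. With r = 15 and k = 61: n = 14 · 61 + 1 = 854 + 1 = 855. For n = 854 = 14 · 61, we can put exactly 14 objects in every box, avoiding 15 in any single one — so 855 is tight.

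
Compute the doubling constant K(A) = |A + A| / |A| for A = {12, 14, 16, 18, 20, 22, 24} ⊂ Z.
K = |A + A| / |A| = 13/7

Enumerate A + A = {a + b : a, b ∈ A}. With |A| = 7, there are |A|^2 = 49 ordered sum pairs; collecting distinct values, A + A = {24, 26, 28, 30, 32, 34, 36, 38, 40, 42, 44, 46, 48}, so |A + A| = 13. Thus K = 13/7. Here |A + A| = 2|A| − 1 = 13, the minimum possible — so K = 13/7 is minimal, which holds iff A is an arithmetic progression.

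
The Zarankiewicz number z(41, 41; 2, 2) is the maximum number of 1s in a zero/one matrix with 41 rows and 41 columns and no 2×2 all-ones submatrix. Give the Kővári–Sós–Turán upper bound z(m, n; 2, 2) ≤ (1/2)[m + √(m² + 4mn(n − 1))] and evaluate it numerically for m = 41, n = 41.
z(41, 41; 2, 2) ≤ (1/2)[41 + √(41² + 4·41·41·40)] = (1/2)[41 + √270641] = 280.6158

Kővári–Sós–Turán: let r_1, ..., r_41 be the row sums and z = Σ r_i the total number of 1s. Each pair of columns can share at most one row with both entries 1 (else a 2×2 all-ones block appears), so Σ_i C(r_i, 2) ≤ C(41, 2) = 820. By convexity Σ_i C(r_i, 2) ≥ 41·C(z/41, 2) = z(z − 41)/(2·41), giving z² − 41z − 41·41·40 ≤ 0 and hence z ≤ (1/2)[41 + √(1681 + 4·67240)] = (1/2)[41 + √270641] ≈ (1/2)(41 + 520.2317) = 280.6158.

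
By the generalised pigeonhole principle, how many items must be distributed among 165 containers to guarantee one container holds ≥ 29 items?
n = (29 − 1)·165 + 1 = 4621

By the generalised pigeonhole principle, to guarantee some box contains ≥ r objects we need more than (r − 1) · k objects total. Threshold: n = (r − 1) · k + 1. With r = 29 and k = 165: n = 28 · 165 + 1 = 4620 + 1 = 4621. For n = 4620 = 28 · 165, we can put exactly 28 objects in every box, avoiding 29 in any single one — so 4621 is tight.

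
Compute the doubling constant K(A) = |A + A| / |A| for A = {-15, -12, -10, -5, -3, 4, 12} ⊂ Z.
K = |A + A| / |A| = 24/7

Enumerate A + A = {a + b : a, b ∈ A}. With |A| = 7, there are |A|^2 = 49 ordered sum pairs; collecting distinct values, A + A = {-30, -27, -25, -24, -22, -20, -18, -17, -15, -13, -11, -10, -8, -6, -3, -1, 0, 1, 2, 7, 8, 9, 16, 24}, so |A + A| = 24. Thus K = 24/7. For comparison, the minimum possible |A + A| over all 7-element sets is 2·7 − 1 = 13 (so min K = 13/7), attained only by arithmetic progressions.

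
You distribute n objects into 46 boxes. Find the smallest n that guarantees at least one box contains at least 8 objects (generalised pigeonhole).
n = (8 − 1)·46 + 1 = 323

By the generalised pigeonhole principle, to guarantee some box contains ≥ r objects we need more than (r − 1) · k objects total. Threshold: n = (r − 1) · k + 1. With r = 8 and k = 46: n = 7 · 46 + 1 = 322 + 1 = 323. For n = 322 = 7 · 46, we can put exactly 7 objects in every box, avoiding 8 in any single one — so 323 is tight.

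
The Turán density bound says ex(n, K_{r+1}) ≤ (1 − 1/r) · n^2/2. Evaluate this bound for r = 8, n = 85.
Turán density bound = (7/8) · 85^2/2 = 50575/16 ≈ 3160.9375

Turán's theorem: ex(n, K_{r+1}) is achieved by the complete r-partite Turán graph T(n, r) with parts as balanced as possible, and is at most (1 − 1/r) · n^2/2. For r = 8, n = 85: the density bound is (7/8) · 7225/2 = 50575/16 ≈ 3160.9375. The integer-valued extremum is e(T(85, 8)) = 3160, which is strictly less than the density bound 50575/16 since 8 ∤ 85 (the parts of T(85, 8) cannot all be equal).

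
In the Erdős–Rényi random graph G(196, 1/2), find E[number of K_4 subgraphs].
E[# K_4] = C(196, 4) · (1/2)^C(4, 2) = 59626385 / 2^6 = 931662.265625

For each 4-subset S of vertices (there are C(196, 4) = 59626385 such S), let X_S = 1 if S induces a K_4 (all C(4, 2) = 6 edges present). Then P(X_S = 1) = (1/2)^6 = 1/64. By linearity of expectation, E[# K_4] = C(196, 4) · (1/2)^6 = 59626385 / 64 = 931662.265625.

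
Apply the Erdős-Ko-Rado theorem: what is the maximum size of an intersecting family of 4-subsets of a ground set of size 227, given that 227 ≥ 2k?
max |F| = C(226, 3) = 1898400

Erdős-Ko-Rado (1961): when n ≥ 2k, max |F| = C(n−1, k−1). The bound is attained by the star {A : i ∈ A} for any fixed i ∈ [n]. Here C(227−1, 4−1) = C(226, 3) = 1898400.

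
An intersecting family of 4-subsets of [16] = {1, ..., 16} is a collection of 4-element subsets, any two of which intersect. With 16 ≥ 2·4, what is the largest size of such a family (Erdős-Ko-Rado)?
max |F| = C(15, 3) = 455

The Erdős-Ko-Rado theorem states: for n ≥ 2k, an intersecting family of k-subsets of an n-element set has size at most C(n − 1, k − 1), with equality for 'star' families {A ⊆ [n] : |A| = k, i ∈ A} (fix an element i). For n = 16, k = 4: C(15, 3) = 455.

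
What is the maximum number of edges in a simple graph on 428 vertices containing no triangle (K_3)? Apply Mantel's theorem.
ex(428, K_3) = ⌊428^2/4⌋ = 45796

Mantel (1907): a triangle-free graph on n vertices has at most ⌊n^2/4⌋ edges, with equality for the complete bipartite graph K_{⌊n/2⌋, ⌈n/2⌉}. For n = 428: ⌊428^2/4⌋ = ⌊183184/4⌋ = 45796. The extremal graph is K_{214, 214}, which has 214·214 = 45796 edges.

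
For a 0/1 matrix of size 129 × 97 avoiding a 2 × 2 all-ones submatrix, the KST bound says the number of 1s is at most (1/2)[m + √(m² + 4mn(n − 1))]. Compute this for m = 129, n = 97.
z(129, 97; 2, 2) ≤ (1/2)[129 + √(129² + 4·129·97·96)] = (1/2)[129 + √4821633] = 1162.4109

Kővári–Sós–Turán: let r_1, ..., r_129 be the row sums and z = Σ r_i the total number of 1s. Each pair of columns can share at most one row with both entries 1 (else a 2×2 all-ones block appears), so Σ_i C(r_i, 2) ≤ C(97, 2) = 4656. By convexity Σ_i C(r_i, 2) ≥ 129·C(z/129, 2) = z(z − 129)/(2·129), giving z² − 129z − 129·97·96 ≤ 0 and hence z ≤ (1/2)[129 + √(16641 + 4·1201248)] = (1/2)[129 + √4821633] ≈ (1/2)(129 + 2195.8217) = 1162.4109.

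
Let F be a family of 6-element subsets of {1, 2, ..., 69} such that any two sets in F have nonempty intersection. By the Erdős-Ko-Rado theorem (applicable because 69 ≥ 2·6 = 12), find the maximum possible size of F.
max |F| = C(68, 5) = 10424128

The Erdős-Ko-Rado theorem states: for n ≥ 2k, an intersecting family of k-subsets of an n-element set has size at most C(n − 1, k − 1), with equality for 'star' families {A ⊆ [n] : |A| = k, i ∈ A} (fix an element i). For n = 69, k = 6: C(68, 5) = 10424128.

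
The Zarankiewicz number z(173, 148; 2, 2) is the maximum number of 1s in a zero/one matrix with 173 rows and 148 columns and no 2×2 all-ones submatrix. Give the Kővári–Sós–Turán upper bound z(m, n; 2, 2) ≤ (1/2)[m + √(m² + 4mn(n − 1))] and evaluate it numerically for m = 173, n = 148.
z(173, 148; 2, 2) ≤ (1/2)[173 + √(173² + 4·173·148·147)] = (1/2)[173 + √15085081] = 2028.4759

Kővári–Sós–Turán: let r_1, ..., r_173 be the row sums and z = Σ r_i the total number of 1s. Each pair of columns can share at most one row with both entries 1 (else a 2×2 all-ones block appears), so Σ_i C(r_i, 2) ≤ C(148, 2) = 10878. By convexity Σ_i C(r_i, 2) ≥ 173·C(z/173, 2) = z(z − 173)/(2·173), giving z² − 173z − 173·148·147 ≤ 0 and hence z ≤ (1/2)[173 + √(29929 + 4·3763788)] = (1/2)[173 + √15085081] ≈ (1/2)(173 + 3883.9517) = 2028.4759.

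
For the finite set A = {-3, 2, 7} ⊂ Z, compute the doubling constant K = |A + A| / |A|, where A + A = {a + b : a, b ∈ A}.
K = |A + A| / |A| = 5/3

Enumerate A + A = {a + b : a, b ∈ A}. With |A| = 3, there are |A|^2 = 9 ordered sum pairs; collecting distinct values, A + A = {-6, -1, 4, 9, 14}, so |A + A| = 5. Thus K = 5/3. Here |A + A| = 2|A| − 1 = 5, the minimum possible — so K = 5/3 is minimal, which holds iff A is an arithmetic progression.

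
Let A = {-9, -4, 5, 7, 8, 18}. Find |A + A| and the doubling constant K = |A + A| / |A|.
K = |A + A| / |A| = 20/6 = 10/3

Enumerate A + A = {a + b : a, b ∈ A}. With |A| = 6, there are |A|^2 = 36 ordered sum pairs; collecting distinct values, A + A = {-18, -13, -8, -4, -2, -1, 1, 3, 4, 9, 10, 12, 13, 14, 15, 16, 23, 25, 26, 36}, so |A + A| = 20. Thus K = 20/6 = 10/3. For comparison, the minimum possible |A + A| over all 6-element sets is 2·6 − 1 = 11 (so min K = 11/6), attained only by arithmetic progressions.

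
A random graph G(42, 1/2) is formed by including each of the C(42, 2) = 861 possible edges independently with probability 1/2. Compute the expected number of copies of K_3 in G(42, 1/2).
E[# K_3] = C(42, 3) · (1/2)^C(3, 2) = 11480 / 2^3 = 1435

For each 3-subset S of vertices (there are C(42, 3) = 11480 such S), let X_S = 1 if S induces a K_3 (all C(3, 2) = 3 edges present). Then P(X_S = 1) = (1/2)^3 = 1/8. By linearity of expectation, E[# K_3] = C(42, 3) · (1/2)^3 = 11480 / 8 = 1435.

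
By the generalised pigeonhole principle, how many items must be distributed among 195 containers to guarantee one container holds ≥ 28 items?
n = (28 − 1)·195 + 1 = 5266

By the generalised pigeonhole principle, to guarantee some box contains ≥ r objects we need more than (r − 1) · k objects total. Threshold: n = (r − 1) · k + 1. With r = 28 and k = 195: n = 27 · 195 + 1 = 5265 + 1 = 5266. For n = 5265 = 27 · 195, we can put exactly 27 objects in every box, avoiding 28 in any single one — so 5266 is tight.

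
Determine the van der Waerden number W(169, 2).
W(169, 2) = 169 + 1 = 170

A 2-term AP is any pair of integers, so a monochromatic 2-AP exists iff some colour is used at least twice. With 169 colours, the colouring i ↦ i on {1, ..., 169} uses each colour once, avoiding any monochromatic pair, so W(169, 2) > 169. For {1, ..., 170}, pigeonhole forces two integers of the same colour, which form a monochromatic 2-AP. Hence W(169, 2) = 170.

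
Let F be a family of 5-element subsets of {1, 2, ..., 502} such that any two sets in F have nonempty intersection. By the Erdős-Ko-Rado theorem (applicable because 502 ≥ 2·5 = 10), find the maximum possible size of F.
max |F| = C(501, 4) = 2593739625

The Erdős-Ko-Rado theorem states: for n ≥ 2k, an intersecting family of k-subsets of an n-element set has size at most C(n − 1, k − 1), with equality for 'star' families {A ⊆ [n] : |A| = k, i ∈ A} (fix an element i). For n = 502, k = 5: C(501, 4) = 2593739625.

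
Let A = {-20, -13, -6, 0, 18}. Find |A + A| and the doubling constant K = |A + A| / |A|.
K = |A + A| / |A| = 14/5

Enumerate A + A = {a + b : a, b ∈ A}. With |A| = 5, there are |A|^2 = 25 ordered sum pairs; collecting distinct values, A + A = {-40, -33, -26, -20, -19, -13, -12, -6, -2, 0, 5, 12, 18, 36}, so |A + A| = 14. Thus K = 14/5. For comparison, the minimum possible |A + A| over all 5-element sets is 2·5 − 1 = 9 (so min K = 9/5), attained only by arithmetic progressions.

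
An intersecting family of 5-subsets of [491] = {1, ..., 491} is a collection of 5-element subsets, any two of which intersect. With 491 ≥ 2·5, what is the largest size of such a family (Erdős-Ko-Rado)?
max |F| = C(490, 4) = 2372698090

Erdős-Ko-Rado (1961): when n ≥ 2k, max |F| = C(n−1, k−1). The bound is attained by the star {A : i ∈ A} for any fixed i ∈ [n]. Here C(491−1, 5−1) = C(490, 4) = 2372698090.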